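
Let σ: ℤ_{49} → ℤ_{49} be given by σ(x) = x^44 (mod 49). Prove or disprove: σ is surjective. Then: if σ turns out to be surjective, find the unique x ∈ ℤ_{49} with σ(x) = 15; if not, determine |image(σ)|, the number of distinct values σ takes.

σ(0) = 0^44 = 0.
σ(7): Repeated squaring mod 49: 7^1 ≡ 7, 7^2 ≡ 7² = 49 ≡ 0, 7^4 ≡ 0² = 0, 7^8 ≡ 0² = 0, 7^16 ≡ 0² = 0, 7^32 ≡ 0² = 0. Since 44 = 32 + 8 + 4, 7^44 ≡ 0·0·0: 0·0 = 0, then 0·0 = 0. So 7^44 ≡ 0 (mod 49).
So σ(0) = σ(7) = 0 while 0 ≠ 7, thus σ is not injective.
A non-injective map from the 49-element set ℤ_{49} to itself takes at most 48 distinct values, so it cannot be surjective. Hence σ is not surjective.
Since σ is not surjective, we determine |image(σ)|. Computing x^44 mod 49 for each x (by repeated squaring, reducing mod 49 at every step), the values σ(0), σ(1), …, σ(48) are: 0, 1, 4, 9, 16, 25, 36, 0, 15, 32, 2, 23, 46, 22, 0, 29, 11, 44, 30, 18, 8, 0, 43, 39, 37, 37, 39, 43, 0, 8, 18, 30, 44, 11, 29, 0, 22, 46, 23, 2, 32, 15, 0, 36, 25, 16, 9, 4, 1.
The distinct values are {0, 1, 2, 4, 8, 9, 11, 15, 16, 18, 22, 23, 25, 29, 30, 32, 36, 37, 39, 43, 44, 46}; there are 22 of them.

22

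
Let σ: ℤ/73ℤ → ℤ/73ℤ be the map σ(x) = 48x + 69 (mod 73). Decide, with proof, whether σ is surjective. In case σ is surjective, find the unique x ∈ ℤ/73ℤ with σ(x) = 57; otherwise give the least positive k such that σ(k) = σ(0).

18

Since gcd(48, 73) = 1, 48 is invertible modulo 73. Euclid's algorithm: 73 = 1·48 + 25, 48 = 1·25 + 23, 25 = 1·23 + 2, 23 = 11·2 + 1; back-substituting gives 1 = 35·48 − 23·73, so 48⁻¹ ≡ 35 (mod 73).
Then y ↦ 35(y − 69) is a two-sided inverse to σ, so every y ∈ ℤ/73ℤ has a preimage.
Therefore σ is surjective.
Since σ is surjective, we find σ⁻¹(57): we need 48x ≡ 57 − 69 ≡ 61 (mod 73). Using 48⁻¹ = 35: x ≡ 35·61 = 2135 = 29·73 + 18, so x = 18.
Check: σ(18) = 48·18 + 69 = 933 = 12·73 + 57 ≡ 57 (mod 73).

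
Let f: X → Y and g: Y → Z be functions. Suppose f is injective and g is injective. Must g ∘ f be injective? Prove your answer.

injective

Suppose (g ∘ f)(u) = (g ∘ f)(v), i.e. g(f(u)) = g(f(v)).
Since g is injective, f(u) = f(v). Since f is injective, u = v. Therefore g ∘ f is injective.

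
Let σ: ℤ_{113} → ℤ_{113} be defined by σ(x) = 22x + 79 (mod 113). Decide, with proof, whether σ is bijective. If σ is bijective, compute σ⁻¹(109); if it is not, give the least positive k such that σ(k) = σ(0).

63

If σ(x_1) = σ(x_2), then 22x_1 ≡ 22x_2 (mod 113). Because gcd(22, 113) = 1, we may cancel 22 to get x_1 ≡ x_2 (mod 113).
We now compute 22⁻¹ mod 113 explicitly. Euclid's algorithm: 113 = 5·22 + 3, 22 = 7·3 + 1; back-substituting gives 1 = 36·22 − 7·113, so 22⁻¹ ≡ 36 (mod 113).
For any y ∈ ℤ_{113}, x = 36(y − 79) mod 113 satisfies σ(x) = 22·36(y − 79) + 79 ≡ y (since 22·36 ≡ 1 mod 113). So every y has a preimage.
Therefore σ is bijective.
Since σ is bijective, we compute σ⁻¹(109): solve 22x + 79 ≡ 109 (mod 113), i.e. 22x ≡ 30 (mod 113).
Multiplying by 22⁻¹ = 36 gives x ≡ 36·30 = 1080 = 9·113 + 63 ≡ 63 (mod 113).
Check: σ(63) = 22·63 + 79 = 1465 = 12·113 + 109 ≡ 109 (mod 113).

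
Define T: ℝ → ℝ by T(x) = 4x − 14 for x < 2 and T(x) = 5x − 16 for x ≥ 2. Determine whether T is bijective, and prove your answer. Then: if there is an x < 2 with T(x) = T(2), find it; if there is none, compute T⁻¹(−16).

Both pieces are strictly increasing (slopes 4 and 5), so each is injective on its own interval.
The left piece maps (−∞, 2) onto (−∞, −6); the right piece maps [2, ∞) onto [−6, ∞).
Since −6 = −6, the images partition ℝ: T is injective and surjective, hence bijective.
Because the two images are disjoint, no x < 2 has T(x) = T(2), so we compute T⁻¹(−16): −16 lies in (−∞, −6), so solve 4x − 14 = −16: x = (−16 + 14)/4 = −1/2.

-1/2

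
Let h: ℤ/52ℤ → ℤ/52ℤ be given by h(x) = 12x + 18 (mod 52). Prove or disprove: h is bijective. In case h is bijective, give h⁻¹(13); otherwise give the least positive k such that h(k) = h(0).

We have gcd(12, 52) = 4 > 1. Taking u = 0 and v = 13: h(0) = 18 and h(13) = 12·13 + 18 = 174 ≡ 18 (mod 52).
So h(0) = h(13) while 0 ≠ 13, hence h is not injective, hence not bijective.
Since h is not bijective, we find the least positive k with h(k) = h(0): this means 12k ≡ 0 (mod 52), i.e. 52 ∣ 12k. Since gcd(12, 52) = 4, dividing through by 4 this holds exactly when 13 ∣ 3k, and as gcd(3, 13) = 1, exactly when 13 ∣ k.
The smallest positive such k is 13.

13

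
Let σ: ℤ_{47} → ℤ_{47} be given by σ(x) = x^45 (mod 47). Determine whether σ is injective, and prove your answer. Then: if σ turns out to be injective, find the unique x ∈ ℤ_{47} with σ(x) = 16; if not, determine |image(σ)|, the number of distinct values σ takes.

Since 47 is prime, the nonzero elements of ℤ_{47} form a cyclic group of order 46.
As gcd(45, 46) = 1, raising to the 45th power is a bijection on this group: if u^45 ≡ v^45 then (uv^{−1})^45 = 1, and the only element of order dividing gcd(45, 46) = 1 is 1, so u = v.
With σ(0) = 0 this makes σ injective on all of ℤ_{47}, hence bijective (finite equal-size domain and codomain). In particular σ is injective.
Since σ is injective, we find the preimage of 16. The inverse of x ↦ x^45 on (ℤ_{47})^× is x ↦ x^45, because 45·45 = 2025 = 44·46 + 1 ≡ 1 (mod 46) and x^{46} = 1 for x ≠ 0 (Fermat). So σ⁻¹(16) = 16^45 mod 47.
Repeated squaring mod 47: 16^1 ≡ 16, 16^2 ≡ 16² = 256 ≡ 21, 16^4 ≡ 21² = 441 ≡ 18, 16^8 ≡ 18² = 324 ≡ 42, 16^16 ≡ 42² = 1764 ≡ 25, 16^32 ≡ 25² = 625 ≡ 14. Since 45 = 32 + 8 + 4 + 1, 16^45 ≡ 14·42·18·16: 14·42 = 588 ≡ 24, then 24·18 = 432 ≡ 9, then 9·16 = 144 ≡ 3. So 16^45 ≡ 3 (mod 47).
Hence σ⁻¹(16) = 3.

3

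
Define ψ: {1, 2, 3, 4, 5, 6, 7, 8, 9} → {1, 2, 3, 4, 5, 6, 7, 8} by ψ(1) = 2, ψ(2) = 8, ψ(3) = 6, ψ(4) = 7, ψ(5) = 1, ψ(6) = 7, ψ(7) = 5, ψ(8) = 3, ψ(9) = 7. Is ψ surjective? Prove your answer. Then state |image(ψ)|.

7

No element maps to 4, so ψ is not surjective.
The image of ψ is {1, 2, 3, 5, 6, 7, 8}, which has 7 elements.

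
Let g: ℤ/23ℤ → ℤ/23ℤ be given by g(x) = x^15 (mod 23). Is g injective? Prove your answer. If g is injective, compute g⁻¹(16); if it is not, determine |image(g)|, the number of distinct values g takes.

2

Since 23 is prime, the nonzero elements of ℤ/23ℤ form a cyclic group of order 22.
As gcd(15, 22) = 1, raising to the 15th power is a bijection on this group: if x_1^15 ≡ x_2^15 then (x_1x_2^{−1})^15 = 1, and the only element of order dividing gcd(15, 22) = 1 is 1, so x_1 = x_2.
With g(0) = 0 this makes g injective on all of ℤ/23ℤ, hence bijective (finite equal-size domain and codomain). In particular g is injective.
Since g is injective, we find the preimage of 16. The inverse of x ↦ x^15 on (ℤ/23ℤ)^× is x ↦ x^3, because 15·3 = 45 = 2·22 + 1 ≡ 1 (mod 22) and x^{22} = 1 for x ≠ 0 (Fermat). So g⁻¹(16) = 16^3 mod 23.
Repeated squaring mod 23: 16^1 ≡ 16, 16^2 ≡ 16² = 256 ≡ 3. Since 3 = 2 + 1, 16^3 ≡ 3·16: 3·16 = 48 ≡ 2. So 16^3 ≡ 2 (mod 23).
Hence g⁻¹(16) = 2.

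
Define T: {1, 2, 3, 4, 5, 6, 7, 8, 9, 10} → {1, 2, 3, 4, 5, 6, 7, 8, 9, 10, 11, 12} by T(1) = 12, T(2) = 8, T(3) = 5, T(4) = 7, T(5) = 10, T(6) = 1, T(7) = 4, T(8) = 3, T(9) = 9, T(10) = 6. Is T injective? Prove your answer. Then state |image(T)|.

The values T(1), …, T(10) are 12, 8, 5, 7, 10, 1, 4, 3, 9, 6 — all distinct.
So T(x_1) = T(x_2) only when x_1 = x_2, and T is injective.
The image of T is {1, 3, 4, 5, 6, 7, 8, 9, 10, 12}, which has 10 elements.

10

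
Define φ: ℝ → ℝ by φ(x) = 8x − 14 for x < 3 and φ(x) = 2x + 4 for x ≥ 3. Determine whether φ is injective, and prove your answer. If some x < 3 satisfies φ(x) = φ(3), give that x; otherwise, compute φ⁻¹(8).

Both pieces are strictly increasing (slopes 8 and 2), so each is injective on its own interval.
The left piece maps (−∞, 3) onto (−∞, 10); the right piece maps [3, ∞) onto [10, ∞).
These images are disjoint, so no value is attained by both pieces. Hence φ is injective.
Because the two images are disjoint, no x < 3 has φ(x) = φ(3), so we compute φ⁻¹(8): 8 lies in (−∞, 10), so solve 8x − 14 = 8: x = (8 + 14)/8 = 11/4.

11/4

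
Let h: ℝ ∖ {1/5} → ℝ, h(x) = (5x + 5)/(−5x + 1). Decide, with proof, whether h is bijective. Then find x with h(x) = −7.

If h(x) = −1, cross-multiplying gives −5(5x + 5) = 5(−5x + 1), which simplifies to −25 = 5 — false.  So −1 has no preimage and h is not surjective.
Therefore h is not bijective.
Solving h(x) = −7: cross-multiplying gives 5x + 5 = −7(−5x + 1), which rearranges to −30x = −12, so x = 2/5.

2/5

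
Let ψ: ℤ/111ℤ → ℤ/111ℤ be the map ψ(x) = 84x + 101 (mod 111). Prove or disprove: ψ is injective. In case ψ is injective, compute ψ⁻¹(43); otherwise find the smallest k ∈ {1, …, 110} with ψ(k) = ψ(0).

37

Recall that injectivity means: for all x_1, x_2 in the domain, ψ(x_1) = ψ(x_2) implies x_1 = x_2.
We have gcd(84, 111) = 3 > 1. Taking x_1 = 0 and x_2 = 37: ψ(0) = 101 and ψ(37) = 84·37 + 101 = 3209 ≡ 101 (mod 111).
So ψ(0) = ψ(37) while 0 ≠ 37, thus ψ is not injective.
Since ψ is not injective, we find the least positive k with ψ(k) = ψ(0): this means 84k ≡ 0 (mod 111), i.e. 111 ∣ 84k. Since gcd(84, 111) = 3, dividing through by 3 this holds exactly when 37 ∣ 28k, and as gcd(28, 37) = 1, exactly when 37 ∣ k.
The smallest positive such k is 37.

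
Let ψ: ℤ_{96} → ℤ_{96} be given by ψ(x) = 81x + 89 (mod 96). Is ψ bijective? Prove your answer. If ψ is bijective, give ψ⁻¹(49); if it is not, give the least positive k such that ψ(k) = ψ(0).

32

By definition, ψ is injective when ψ(x_1) = ψ(x_2) forces x_1 = x_2.
We have gcd(81, 96) = 3 > 1. Taking x_1 = 0 and x_2 = 32: ψ(0) = 89 and ψ(32) = 81·32 + 89 = 2681 ≡ 89 (mod 96).
So ψ(0) = ψ(32) while 0 ≠ 32, hence ψ is not injective, hence not bijective.
Since ψ is not bijective, we find the least positive k with ψ(k) = ψ(0): this means 81k ≡ 0 (mod 96), i.e. 96 ∣ 81k. Since gcd(81, 96) = 3, dividing through by 3 this holds exactly when 32 ∣ 27k, and as gcd(27, 32) = 1, exactly when 32 ∣ k.
The smallest positive such k is 32.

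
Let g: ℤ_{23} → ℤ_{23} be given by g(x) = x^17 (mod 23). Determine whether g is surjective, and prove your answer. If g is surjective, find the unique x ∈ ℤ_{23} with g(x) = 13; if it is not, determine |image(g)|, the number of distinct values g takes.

8

Since 23 is prime, the nonzero elements of ℤ_{23} form a cyclic group of order 22.
As gcd(17, 22) = 1, raising to the 17th power is a bijection on this group: if a^17 ≡ b^17 then (ab^{−1})^17 = 1, and the only element of order dividing gcd(17, 22) = 1 is 1, so a = b.
With g(0) = 0 this makes g injective on all of ℤ_{23}, hence bijective (finite equal-size domain and codomain). In particular g is surjective.
Since g is surjective, we find the preimage of 13. The inverse of x ↦ x^17 on (ℤ_{23})^× is x ↦ x^13, because 17·13 = 221 = 10·22 + 1 ≡ 1 (mod 22) and x^{22} = 1 for x ≠ 0 (Fermat). So g⁻¹(13) = 13^13 mod 23.
Repeated squaring mod 23: 13^1 ≡ 13, 13^2 ≡ 13² = 169 ≡ 8, 13^4 ≡ 8² = 64 ≡ 18, 13^8 ≡ 18² = 324 ≡ 2. Since 13 = 8 + 4 + 1, 13^13 ≡ 2·18·13: 2·18 = 36 ≡ 13, then 13·13 = 169 ≡ 8. So 13^13 ≡ 8 (mod 23).
Hence g⁻¹(13) = 8.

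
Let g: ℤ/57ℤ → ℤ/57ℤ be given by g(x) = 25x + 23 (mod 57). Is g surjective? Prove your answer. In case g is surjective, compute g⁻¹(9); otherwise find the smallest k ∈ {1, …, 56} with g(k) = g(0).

4

Since gcd(25, 57) = 1, 25 is invertible modulo 57. Euclid's algorithm: 57 = 2·25 + 7, 25 = 3·7 + 4, 7 = 1·4 + 3, 4 = 1·3 + 1; back-substituting gives 1 = 16·25 − 7·57, so 25⁻¹ ≡ 16 (mod 57).
Then y ↦ 16(y − 23) is a two-sided inverse to g, so every y ∈ ℤ/57ℤ has a preimage.
Hence g is surjective.
Since g is surjective, we compute g⁻¹(9): solve 25x + 23 ≡ 9 (mod 57), i.e. 25x ≡ 43 (mod 57).
Multiplying by 25⁻¹ = 16 gives x ≡ 16·43 = 688 = 12·57 + 4 ≡ 4 (mod 57).
Check: g(4) = 25·4 + 23 = 123 = 2·57 + 9 ≡ 9 (mod 57).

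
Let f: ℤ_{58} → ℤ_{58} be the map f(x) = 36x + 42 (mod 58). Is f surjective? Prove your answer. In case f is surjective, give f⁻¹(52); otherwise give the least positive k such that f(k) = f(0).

29

Since gcd(36, 58) = 2, we have 36x ≡ 0 (mod 2) for all x, so f(x) ≡ 0 (mod 2).
But 1 ≢ 0 (mod 2), so 1 ∈ ℤ_{58} has no preimage. Hence f is not surjective.
Since f is not surjective, we find the least positive k with f(k) = f(0): this means 36k ≡ 0 (mod 58), i.e. 58 ∣ 36k. Since gcd(36, 58) = 2, dividing through by 2 this holds exactly when 29 ∣ 18k, and as gcd(18, 29) = 1, exactly when 29 ∣ k.
The smallest positive such k is 29.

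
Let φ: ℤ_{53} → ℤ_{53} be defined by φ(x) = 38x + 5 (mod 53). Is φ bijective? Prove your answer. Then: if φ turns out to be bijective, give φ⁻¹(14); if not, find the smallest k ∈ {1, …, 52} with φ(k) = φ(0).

Suppose φ(s) = φ(t) in ℤ_{53}. Then 38s + 5 ≡ 38t + 5 (mod 53), hence 38(s − t) ≡ 0 (mod 53).
Since gcd(38, 53) = 1, 38 is invertible modulo 53, so s − t ≡ 0 (mod 53), i.e. s = t.
We now compute 38⁻¹ mod 53 explicitly. Euclid's algorithm: 53 = 1·38 + 15, 38 = 2·15 + 8, 15 = 1·8 + 7, 8 = 1·7 + 1; back-substituting gives 1 = 7·38 − 5·53, so 38⁻¹ ≡ 7 (mod 53).
For any y ∈ ℤ_{53}, x = 7(y − 5) mod 53 satisfies φ(x) = 38·7(y − 5) + 5 ≡ y (since 38·7 ≡ 1 mod 53). So every y has a preimage.
Thus φ is bijective.
Since φ is bijective, we compute φ⁻¹(14): solve 38x + 5 ≡ 14 (mod 53), i.e. 38x ≡ 9 (mod 53).
Multiplying by 38⁻¹ = 7 gives x ≡ 7·9 = 63 = 1·53 + 10 ≡ 10 (mod 53).
Check: φ(10) = 38·10 + 5 = 385 = 7·53 + 14 ≡ 14 (mod 53).

10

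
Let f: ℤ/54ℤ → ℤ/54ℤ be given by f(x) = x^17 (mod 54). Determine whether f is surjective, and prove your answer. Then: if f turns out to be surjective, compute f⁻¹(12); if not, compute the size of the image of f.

f(0) = 0^17 = 0.
f(6): Repeated squaring mod 54: 6^1 ≡ 6, 6^2 ≡ 6² = 36, 6^4 ≡ 36² = 1296 ≡ 0, 6^8 ≡ 0² = 0, 6^16 ≡ 0² = 0. Since 17 = 16 + 1, 6^17 ≡ 0·6: 0·6 = 0. So 6^17 ≡ 0 (mod 54).
So f(0) = f(6) = 0 while 0 ≠ 6, so f is not injective.
A non-injective map from the 54-element set ℤ/54ℤ to itself takes at most 53 distinct values, so it cannot be surjective. Hence f is not surjective.
Since f is not surjective, we determine |image(f)|. Computing x^17 mod 54 for each x (by repeated squaring, reducing mod 54 at every step), the values f(0), f(1), …, f(53) are: 0, 1, 14, 27, 34, 11, 0, 31, 44, 27, 46, 5, 0, 25, 2, 27, 22, 35, 0, 37, 50, 27, 16, 47, 0, 13, 26, 27, 28, 41, 0, 7, 38, 27, 4, 17, 0, 19, 32, 27, 52, 29, 0, 49, 8, 27, 10, 23, 0, 43, 20, 27, 40, 53.
The distinct values are {0, 1, 2, 4, 5, 7, 8, 10, 11, 13, 14, 16, 17, 19, 20, 22, 23, 25, 26, 27, 28, 29, 31, 32, 34, 35, 37, 38, 40, 41, 43, 44, 46, 47, 49, 50, 52, 53}; there are 38 of them.

38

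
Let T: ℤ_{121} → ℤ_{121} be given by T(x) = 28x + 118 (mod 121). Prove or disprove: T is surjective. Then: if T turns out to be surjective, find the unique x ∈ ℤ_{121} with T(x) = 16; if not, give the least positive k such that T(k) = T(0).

Since gcd(28, 121) = 1, 28 is invertible modulo 121. Euclid's algorithm: 121 = 4·28 + 9, 28 = 3·9 + 1; back-substituting gives 1 = 13·28 − 3·121, so 28⁻¹ ≡ 13 (mod 121).
Then y ↦ 13(y − 118) is a two-sided inverse to T, so every y ∈ ℤ_{121} has a preimage.
Thus T is surjective.
Since T is surjective, we find T⁻¹(16): we need 28x ≡ 16 − 118 ≡ 19 (mod 121). Using 28⁻¹ = 13: x ≡ 13·19 = 247 = 2·121 + 5, so x = 5.
Check: T(5) = 28·5 + 118 = 258 = 2·121 + 16 ≡ 16 (mod 121).

5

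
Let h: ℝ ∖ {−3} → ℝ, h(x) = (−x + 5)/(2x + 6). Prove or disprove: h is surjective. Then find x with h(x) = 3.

-13/7

If h(x) = −1/2, cross-multiplying gives 2(−x + 5) = −1(2x + 6), which simplifies to 10 = −6 — false.  So −1/2 has no preimage and h is not surjective.
Solving h(x) = 3: cross-multiplying gives −x + 5 = 3(2x + 6), which rearranges to −7x = 13, so x = −13/7.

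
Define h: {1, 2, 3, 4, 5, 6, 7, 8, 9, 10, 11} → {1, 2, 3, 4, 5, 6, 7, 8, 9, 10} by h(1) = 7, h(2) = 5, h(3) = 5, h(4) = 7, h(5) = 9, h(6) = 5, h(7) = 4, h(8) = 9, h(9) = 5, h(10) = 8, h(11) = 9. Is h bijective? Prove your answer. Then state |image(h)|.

5

h(2) = 5 = h(3) with 2 ≠ 3, so h is not injective, hence not bijective.
The image of h is {4, 5, 7, 8, 9}, which has 5 elements.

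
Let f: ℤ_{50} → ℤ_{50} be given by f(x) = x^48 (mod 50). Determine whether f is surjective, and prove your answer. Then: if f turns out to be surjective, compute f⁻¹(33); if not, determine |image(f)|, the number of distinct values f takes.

f(1) = 1^48 = 1.
f(7): Repeated squaring mod 50: 7^1 ≡ 7, 7^2 ≡ 7² = 49, 7^4 ≡ 49² = 2401 ≡ 1, 7^8 ≡ 1² = 1, 7^16 ≡ 1² = 1, 7^32 ≡ 1² = 1. Since 48 = 32 + 16, 7^48 ≡ 1·1: 1·1 = 1. So 7^48 ≡ 1 (mod 50).
So f(1) = f(7) = 1 while 1 ≠ 7, hence f is not injective.
A non-injective map from the 50-element set ℤ_{50} to itself takes at most 49 distinct values, so it cannot be surjective. Hence f is not surjective.
Since f is not surjective, we determine |image(f)|. Computing x^48 mod 50 for each x (by repeated squaring, reducing mod 50 at every step), the values f(0), f(1), …, f(49) are: 0, 1, 6, 11, 36, 25, 16, 1, 16, 21, 0, 31, 46, 21, 6, 25, 46, 41, 26, 41, 0, 11, 36, 31, 26, 25, 26, 31, 36, 11, 0, 41, 26, 41, 46, 25, 6, 21, 46, 31, 0, 21, 16, 1, 16, 25, 36, 11, 6, 1.
The distinct values are {0, 1, 6, 11, 16, 21, 25, 26, 31, 36, 41, 46}; there are 12 of them.

12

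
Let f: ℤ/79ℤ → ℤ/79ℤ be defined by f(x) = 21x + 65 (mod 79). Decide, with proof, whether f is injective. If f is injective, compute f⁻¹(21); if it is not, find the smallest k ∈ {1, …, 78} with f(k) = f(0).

28

If f(u) = f(v), then 21u ≡ 21v (mod 79). Because gcd(21, 79) = 1, we may cancel 21 to get u ≡ v (mod 79).
Therefore f is injective.
We now compute 21⁻¹ mod 79 explicitly. Euclid's algorithm: 79 = 3·21 + 16, 21 = 1·16 + 5, 16 = 3·5 + 1; back-substituting gives 1 = 64·21 − 17·79, so 21⁻¹ ≡ 64 (mod 79).
Since f is injective, we compute f⁻¹(21): solve 21x + 65 ≡ 21 (mod 79), i.e. 21x ≡ 35 (mod 79).
Multiplying by 21⁻¹ = 64 gives x ≡ 64·35 = 2240 = 28·79 + 28 ≡ 28 (mod 79).
Check: f(28) = 21·28 + 65 = 653 = 8·79 + 21 ≡ 21 (mod 79).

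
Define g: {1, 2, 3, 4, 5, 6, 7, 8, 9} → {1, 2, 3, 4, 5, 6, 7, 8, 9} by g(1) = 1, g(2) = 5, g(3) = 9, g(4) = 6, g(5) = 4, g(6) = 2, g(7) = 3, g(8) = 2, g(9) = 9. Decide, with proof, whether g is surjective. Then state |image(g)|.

No element maps to 7, so g is not surjective.
The image of g is {1, 2, 3, 4, 5, 6, 9}, which has 7 elements.

7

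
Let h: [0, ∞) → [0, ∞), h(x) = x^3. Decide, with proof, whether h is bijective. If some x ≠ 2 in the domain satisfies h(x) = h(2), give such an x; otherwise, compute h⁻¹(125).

On [0, ∞), x ↦ x^3 is strictly increasing (injective) and for any y ∈ [0, ∞) the 3rd root y^{1/3} lies in [0, ∞) (surjective). So h is bijective.
Since x ↦ x^3 is strictly increasing on [0, ∞), it is injective there, so no x ≠ 2 in the domain has h(x) = h(2). We therefore compute h⁻¹(125) = 125^{1/3} = 5 (indeed 5^3 = 125).

5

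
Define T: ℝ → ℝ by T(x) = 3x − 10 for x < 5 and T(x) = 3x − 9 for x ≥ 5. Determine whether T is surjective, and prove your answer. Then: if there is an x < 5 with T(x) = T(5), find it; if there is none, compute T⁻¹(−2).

8/3

Both pieces are strictly increasing (slopes 3 and 3), so each is injective on its own interval.
The left piece maps (−∞, 5) onto (−∞, 5); the right piece maps [5, ∞) onto [6, ∞).
The union (−∞, 5) ∪ [6, ∞) omits the interval between 5 and 6; in particular 5 has no preimage. So T is not surjective.
Because the two images are disjoint, no x < 5 has T(x) = T(5), so we compute T⁻¹(−2): −2 lies in (−∞, 5), so solve 3x − 10 = −2: x = (−2 + 10)/3 = 8/3.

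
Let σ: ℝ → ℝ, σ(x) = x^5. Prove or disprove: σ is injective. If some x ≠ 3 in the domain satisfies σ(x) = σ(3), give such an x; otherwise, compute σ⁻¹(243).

3

On ℝ, x ↦ x^5 is strictly increasing (since 5 is odd), so σ(a) = σ(b) forces a = b. Hence σ is injective.
Since x ↦ x^5 is strictly increasing on ℝ, it is injective there, so no x ≠ 3 in the domain has σ(x) = σ(3). We therefore compute σ⁻¹(243) = 243^{1/5} = 3 (indeed 3^5 = 243).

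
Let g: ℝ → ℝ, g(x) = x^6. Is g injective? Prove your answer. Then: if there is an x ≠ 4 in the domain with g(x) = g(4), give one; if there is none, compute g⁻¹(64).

g(4) = 4096 = (−4)^6 = g(−4) (since 6 is even), with 4 ≠ −4. So g is not injective.
For the follow-up, such an x exists: taking x = −4 ∈ ℝ gives g(−4) = 4096 = g(4) with −4 ≠ 4.

-4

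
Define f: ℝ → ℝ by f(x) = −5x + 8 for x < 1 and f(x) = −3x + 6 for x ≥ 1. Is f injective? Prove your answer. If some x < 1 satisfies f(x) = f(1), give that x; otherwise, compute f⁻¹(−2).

Both pieces are strictly decreasing (slopes −5 and −3), so each is injective on its own interval.
The left piece maps (−∞, 1) onto (3, ∞); the right piece maps [1, ∞) onto (−∞, 3].
These images are disjoint, so no value is attained by both pieces. Thus f is injective.
Because the two images are disjoint, no x < 1 has f(x) = f(1), so we compute f⁻¹(−2): −2 lies in (−∞, 3], so solve −3x + 6 = −2: x = (−2 − 6)/(−3) = 8/3.

8/3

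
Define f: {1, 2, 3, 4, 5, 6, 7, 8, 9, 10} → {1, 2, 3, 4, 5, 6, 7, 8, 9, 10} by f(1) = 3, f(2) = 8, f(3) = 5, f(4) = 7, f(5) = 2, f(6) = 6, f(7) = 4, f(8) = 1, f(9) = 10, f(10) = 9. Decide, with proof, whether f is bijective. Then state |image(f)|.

The values 3, 8, 5, 7, 2, 6, 4, 1, 10, 9 are a permutation of {1, 2, 3, 4, 5, 6, 7, 8, 9, 10}: each element appears exactly once.
So f is injective and surjective, hence bijective.
The image of f is {1, 2, 3, 4, 5, 6, 7, 8, 9, 10}, which has 10 elements.

10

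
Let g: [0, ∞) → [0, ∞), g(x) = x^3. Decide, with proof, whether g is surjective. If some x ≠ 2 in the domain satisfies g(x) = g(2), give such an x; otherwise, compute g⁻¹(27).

3

For any y ∈ [0, ∞), x = y^{1/3} ∈ [0, ∞) gives g(x) = y, so g is surjective.
Since x ↦ x^3 is strictly increasing on [0, ∞), it is injective there, so no x ≠ 2 in the domain has g(x) = g(2). We therefore compute g⁻¹(27) = 27^{1/3} = 3 (indeed 3^3 = 27).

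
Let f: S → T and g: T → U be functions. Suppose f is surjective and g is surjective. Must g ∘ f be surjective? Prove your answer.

surjective

Let c ∈ U. Since g is surjective, there is b ∈ T with g(b) = c. Since f is surjective, there is a ∈ S with f(a) = b.
Then (g ∘ f)(a) = g(b) = c. Therefore g ∘ f is surjective.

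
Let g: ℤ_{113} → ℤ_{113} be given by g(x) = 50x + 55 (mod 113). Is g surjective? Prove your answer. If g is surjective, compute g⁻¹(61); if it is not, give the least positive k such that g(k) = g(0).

86

Since gcd(50, 113) = 1, 50 is invertible modulo 113. Euclid's algorithm: 113 = 2·50 + 13, 50 = 3·13 + 11, 13 = 1·11 + 2, 11 = 5·2 + 1; back-substituting gives 1 = 52·50 − 23·113, so 50⁻¹ ≡ 52 (mod 113).
Then y ↦ 52(y − 55) is a two-sided inverse to g, so every y ∈ ℤ_{113} has a preimage.
Hence g is surjective.
Since g is surjective, we find g⁻¹(61): we need 50x ≡ 61 − 55 ≡ 6 (mod 113). Using 50⁻¹ = 52: x ≡ 52·6 = 312 = 2·113 + 86, so x = 86.
Check: g(86) = 50·86 + 55 = 4355 = 38·113 + 61 ≡ 61 (mod 113).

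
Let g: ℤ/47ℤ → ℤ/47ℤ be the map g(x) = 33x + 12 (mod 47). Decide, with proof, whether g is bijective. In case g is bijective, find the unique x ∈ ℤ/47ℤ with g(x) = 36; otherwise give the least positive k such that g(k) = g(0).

Recall: g is injective if g(a) = g(b) implies a = b.
If g(a) = g(b), then 33a ≡ 33b (mod 47). Because gcd(33, 47) = 1, we may cancel 33 to get a ≡ b (mod 47).
We now compute 33⁻¹ mod 47 explicitly. Euclid's algorithm: 47 = 1·33 + 14, 33 = 2·14 + 5, 14 = 2·5 + 4, 5 = 1·4 + 1; back-substituting gives 1 = 10·33 − 7·47, so 33⁻¹ ≡ 10 (mod 47).
Then y ↦ 10(y − 12) is a two-sided inverse to g, so every y ∈ ℤ/47ℤ has a preimage.
Hence g is bijective.
Since g is bijective, we find g⁻¹(36): we need 33x ≡ 36 − 12 ≡ 24 (mod 47). Using 33⁻¹ = 10: x ≡ 10·24 = 240 = 5·47 + 5, so x = 5.
Check: g(5) = 33·5 + 12 = 177 = 3·47 + 36 ≡ 36 (mod 47).

5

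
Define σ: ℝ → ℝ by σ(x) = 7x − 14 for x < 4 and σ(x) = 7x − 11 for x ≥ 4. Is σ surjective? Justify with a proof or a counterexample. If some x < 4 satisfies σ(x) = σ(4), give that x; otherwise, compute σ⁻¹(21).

Both pieces are strictly increasing (slopes 7 and 7), so each is injective on its own interval.
The left piece maps (−∞, 4) onto (−∞, 14); the right piece maps [4, ∞) onto [17, ∞).
The union (−∞, 14) ∪ [17, ∞) omits the interval between 14 and 17; in particular 14 has no preimage. So σ is not surjective.
Because the two images are disjoint, no x < 4 has σ(x) = σ(4), so we compute σ⁻¹(21): 21 lies in [17, ∞), so solve 7x − 11 = 21: x = (21 + 11)/7 = 32/7.

32/7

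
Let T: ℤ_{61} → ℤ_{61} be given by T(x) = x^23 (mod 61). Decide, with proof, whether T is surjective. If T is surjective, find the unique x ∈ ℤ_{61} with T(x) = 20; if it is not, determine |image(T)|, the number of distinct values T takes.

Since 61 is prime, the nonzero elements of ℤ_{61} form a cyclic group of order 60.
As gcd(23, 60) = 1, raising to the 23rd power is a bijection on this group: if u^23 ≡ v^23 then (uv^{−1})^23 = 1, and the only element of order dividing gcd(23, 60) = 1 is 1, so u = v.
With T(0) = 0 this makes T injective on all of ℤ_{61}, hence bijective (finite equal-size domain and codomain). In particular T is surjective.
Since T is surjective, we find the preimage of 20. The inverse of x ↦ x^23 on (ℤ_{61})^× is x ↦ x^47, because 23·47 = 1081 = 18·60 + 1 ≡ 1 (mod 60) and x^{60} = 1 for x ≠ 0 (Fermat). So T⁻¹(20) = 20^47 mod 61.
Repeated squaring mod 61: 20^1 ≡ 20, 20^2 ≡ 20² = 400 ≡ 34, 20^4 ≡ 34² = 1156 ≡ 58, 20^8 ≡ 58² = 3364 ≡ 9, 20^16 ≡ 9² = 81 ≡ 20, 20^32 ≡ 20² = 400 ≡ 34. Since 47 = 32 + 8 + 4 + 2 + 1, 20^47 ≡ 34·9·58·34·20: 34·9 = 306 ≡ 1, then 1·58 = 58, then 58·34 = 1972 ≡ 20, then 20·20 = 400 ≡ 34. So 20^47 ≡ 34 (mod 61).
Hence T⁻¹(20) = 34.

34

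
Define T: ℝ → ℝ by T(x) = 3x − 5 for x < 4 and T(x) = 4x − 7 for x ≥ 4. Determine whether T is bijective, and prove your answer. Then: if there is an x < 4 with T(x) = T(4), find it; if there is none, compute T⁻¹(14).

Both pieces are strictly increasing (slopes 3 and 4), so each is injective on its own interval.
The left piece maps (−∞, 4) onto (−∞, 7); the right piece maps [4, ∞) onto [9, ∞).
The images leave a gap (7 has no preimage), so T is not surjective, hence not bijective.
Because the two images are disjoint, no x < 4 has T(x) = T(4), so we compute T⁻¹(14): 14 lies in [9, ∞), so solve 4x − 7 = 14: x = (14 + 7)/4 = 21/4.

21/4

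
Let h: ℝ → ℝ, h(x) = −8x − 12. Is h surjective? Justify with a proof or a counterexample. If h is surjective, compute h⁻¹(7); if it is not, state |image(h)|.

-19/8

By definition, surjectivity means every element of the codomain has a preimage under h.
For any y ∈ ℝ, x = (y + 12)/(−8) satisfies h(x) = y.
Therefore h is surjective.
Since h is surjective, we compute h⁻¹(7) = (7 + 12)/(−8) = −19/8.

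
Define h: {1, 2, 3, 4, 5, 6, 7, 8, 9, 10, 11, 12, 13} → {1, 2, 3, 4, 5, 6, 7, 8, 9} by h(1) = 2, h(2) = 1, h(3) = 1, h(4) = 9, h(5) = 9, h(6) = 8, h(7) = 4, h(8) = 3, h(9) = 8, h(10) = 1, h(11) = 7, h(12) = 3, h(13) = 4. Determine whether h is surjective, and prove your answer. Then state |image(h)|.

No element maps to 5, so h is not surjective.
The image of h is {1, 2, 3, 4, 7, 8, 9}, which has 7 elements.

7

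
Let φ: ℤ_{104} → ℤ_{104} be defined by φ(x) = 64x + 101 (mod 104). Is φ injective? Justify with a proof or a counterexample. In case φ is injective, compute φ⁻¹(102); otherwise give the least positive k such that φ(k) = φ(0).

13

We have gcd(64, 104) = 8 > 1. Taking x_1 = 0 and x_2 = 13: φ(0) = 101 and φ(13) = 64·13 + 101 = 933 ≡ 101 (mod 104).
So φ(0) = φ(13) while 0 ≠ 13, hence φ is not injective.
Since φ is not injective, we find the least positive k with φ(k) = φ(0): this means 64k ≡ 0 (mod 104), i.e. 104 ∣ 64k. Since gcd(64, 104) = 8, dividing through by 8 this holds exactly when 13 ∣ 8k, and as gcd(8, 13) = 1, exactly when 13 ∣ k.
The smallest positive such k is 13.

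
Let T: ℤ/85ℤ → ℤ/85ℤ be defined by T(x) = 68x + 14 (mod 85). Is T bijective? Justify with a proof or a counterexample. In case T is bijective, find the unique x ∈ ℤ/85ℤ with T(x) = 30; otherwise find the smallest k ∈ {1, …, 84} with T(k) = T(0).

Recall: T is injective when T(s) = T(t) forces s = t.
We have gcd(68, 85) = 17 > 1. Taking s = 0 and t = 5: T(0) = 14 and T(5) = 68·5 + 14 = 354 ≡ 14 (mod 85).
So T(0) = T(5) while 0 ≠ 5, thus T is not injective, hence not bijective.
Since T is not bijective, we find the least positive k with T(k) = T(0): this means 68k ≡ 0 (mod 85), i.e. 85 ∣ 68k. Since gcd(68, 85) = 17, dividing through by 17 this holds exactly when 5 ∣ 4k, and as gcd(4, 5) = 1, exactly when 5 ∣ k.
The smallest positive such k is 5.

5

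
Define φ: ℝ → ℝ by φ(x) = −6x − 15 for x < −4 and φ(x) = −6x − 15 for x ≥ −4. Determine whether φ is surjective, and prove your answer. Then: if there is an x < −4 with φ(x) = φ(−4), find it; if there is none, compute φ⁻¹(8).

Both pieces are strictly decreasing (slopes −6 and −6), so each is injective on its own interval.
The left piece maps (−∞, −4) onto (9, ∞); the right piece maps [−4, ∞) onto (−∞, 9].
These images together cover ℝ, so φ is surjective.
Because the two images are disjoint, no x < −4 has φ(x) = φ(−4), so we compute φ⁻¹(8): 8 lies in (−∞, 9], so solve −6x − 15 = 8: x = (8 + 15)/(−6) = −23/6.

-23/6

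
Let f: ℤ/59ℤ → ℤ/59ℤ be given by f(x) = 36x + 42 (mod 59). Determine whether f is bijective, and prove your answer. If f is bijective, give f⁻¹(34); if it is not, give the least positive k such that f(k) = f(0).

26

By definition, injectivity means: for all s, t in the domain, f(s) = f(t) implies s = t.
Suppose f(s) = f(t) in ℤ/59ℤ. Then 36s + 42 ≡ 36t + 42 (mod 59), hence 36(s − t) ≡ 0 (mod 59).
Since gcd(36, 59) = 1, 36 is invertible modulo 59, hence s − t ≡ 0 (mod 59), i.e. s = t.
We now compute 36⁻¹ mod 59 explicitly. Euclid's algorithm: 59 = 1·36 + 23, 36 = 1·23 + 13, 23 = 1·13 + 10, 13 = 1·10 + 3, 10 = 3·3 + 1; back-substituting gives 1 = 41·36 − 25·59, so 36⁻¹ ≡ 41 (mod 59).
Then y ↦ 41(y − 42) is a two-sided inverse to f, so every y ∈ ℤ/59ℤ has a preimage.
Thus f is bijective.
Since f is bijective, we find f⁻¹(34): we need 36x ≡ 34 − 42 ≡ 51 (mod 59). Using 36⁻¹ = 41: x ≡ 41·51 = 2091 = 35·59 + 26, so x = 26.
Check: f(26) = 36·26 + 42 = 978 = 16·59 + 34 ≡ 34 (mod 59).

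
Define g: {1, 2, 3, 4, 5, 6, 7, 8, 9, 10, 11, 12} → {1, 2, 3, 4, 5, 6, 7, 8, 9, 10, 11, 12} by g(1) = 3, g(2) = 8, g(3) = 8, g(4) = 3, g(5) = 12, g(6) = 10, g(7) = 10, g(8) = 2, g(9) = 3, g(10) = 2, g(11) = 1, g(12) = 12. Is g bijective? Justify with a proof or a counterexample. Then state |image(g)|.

g(2) = 8 = g(3) with 2 ≠ 3, so g is not injective, hence not bijective.
The image of g is {1, 2, 3, 8, 10, 12}, which has 6 elements.

6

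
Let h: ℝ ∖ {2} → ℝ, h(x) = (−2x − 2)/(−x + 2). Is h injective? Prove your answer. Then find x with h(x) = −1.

0

Suppose h(a) = h(b). Cross-multiplying: (−2a − 2)(−b + 2) = (−2b − 2)(−a + 2).
Expanding both sides and cancelling the symmetric terms leaves −6·(a − b) = 0. Since −6 ≠ 0, a = b. So h is injective.
Solving h(x) = −1: cross-multiplying gives −2x − 2 = −1(−x + 2), which rearranges to −3x = 0, so x = 0.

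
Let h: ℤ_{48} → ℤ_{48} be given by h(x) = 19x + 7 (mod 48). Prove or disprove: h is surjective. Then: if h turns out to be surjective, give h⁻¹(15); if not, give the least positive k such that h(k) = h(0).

8

By definition, surjectivity means every element of the codomain has a preimage under h.
Since gcd(19, 48) = 1, 19 is invertible modulo 48. Euclid's algorithm: 48 = 2·19 + 10, 19 = 1·10 + 9, 10 = 1·9 + 1; back-substituting gives 1 = 43·19 − 17·48, so 19⁻¹ ≡ 43 (mod 48).
Then y ↦ 43(y − 7) is a two-sided inverse to h, so every y ∈ ℤ_{48} has a preimage.
Therefore h is surjective.
Since h is surjective, we find h⁻¹(15): we need 19x ≡ 15 − 7 ≡ 8 (mod 48). Using 19⁻¹ = 43: x ≡ 43·8 = 344 = 7·48 + 8, so x = 8.
Check: h(8) = 19·8 + 7 = 159 = 3·48 + 15 ≡ 15 (mod 48).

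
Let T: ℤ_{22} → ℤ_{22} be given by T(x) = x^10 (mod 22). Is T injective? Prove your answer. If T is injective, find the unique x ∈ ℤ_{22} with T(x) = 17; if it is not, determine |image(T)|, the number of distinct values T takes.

T(1) = 1^10 = 1.
T(3): Repeated squaring mod 22: 3^1 ≡ 3, 3^2 ≡ 3² = 9, 3^4 ≡ 9² = 81 ≡ 15, 3^8 ≡ 15² = 225 ≡ 5. Since 10 = 8 + 2, 3^10 ≡ 5·9: 5·9 = 45 ≡ 1. So 3^10 ≡ 1 (mod 22).
So T(1) = T(3) = 1 while 1 ≠ 3, therefore T is not injective.
Since T is not injective, we determine |image(T)|. Computing x^10 mod 22 for each x (by repeated squaring, reducing mod 22 at every step), the values T(0), T(1), …, T(21) are: 0, 1, 12, 1, 12, 1, 12, 1, 12, 1, 12, 11, 12, 1, 12, 1, 12, 1, 12, 1, 12, 1.
The distinct values are {0, 1, 11, 12}; there are 4 of them.

4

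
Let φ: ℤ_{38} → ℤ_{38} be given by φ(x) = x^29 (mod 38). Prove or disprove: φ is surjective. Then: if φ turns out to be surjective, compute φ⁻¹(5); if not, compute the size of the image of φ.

9

Computing x^29 mod 38 for each x (by repeated squaring, reducing mod 38 at every step), the values φ(0), φ(1), …, φ(37) are: 0, 1, 34, 29, 16, 25, 36, 11, 12, 5, 14, 7, 8, 21, 32, 3, 28, 23, 18, 19, 20, 15, 10, 35, 6, 17, 30, 31, 24, 33, 26, 27, 2, 13, 22, 9, 4, 37.
Every element of ℤ_{38} appears exactly once in this list, so φ is a bijection, and in particular surjective.
Since φ is surjective, we read off the preimage of 5 from the same table: φ(9) = 5, so φ⁻¹(5) = 9.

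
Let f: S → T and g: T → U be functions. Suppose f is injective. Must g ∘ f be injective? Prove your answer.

No. Take S = T = U = {1, 2}, f = identity (injective), and g(x) = 1 for every x.
Then (g ∘ f)(1) = 1 = (g ∘ f)(2) with 1 ≠ 2, so g ∘ f is not injective.

not injective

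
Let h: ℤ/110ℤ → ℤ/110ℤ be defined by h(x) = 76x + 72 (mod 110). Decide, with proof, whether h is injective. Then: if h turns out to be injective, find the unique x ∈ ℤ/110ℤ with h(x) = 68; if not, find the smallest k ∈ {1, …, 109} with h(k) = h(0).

We have gcd(76, 110) = 2 > 1. Taking a = 0 and b = 55: h(0) = 72 and h(55) = 76·55 + 72 = 4252 ≡ 72 (mod 110).
So h(0) = h(55) while 0 ≠ 55, hence h is not injective.
Since h is not injective, we find the least positive k with h(k) = h(0): this means 76k ≡ 0 (mod 110), i.e. 110 ∣ 76k. Since gcd(76, 110) = 2, dividing through by 2 this holds exactly when 55 ∣ 38k, and as gcd(38, 55) = 1, exactly when 55 ∣ k.
The smallest positive such k is 55.

55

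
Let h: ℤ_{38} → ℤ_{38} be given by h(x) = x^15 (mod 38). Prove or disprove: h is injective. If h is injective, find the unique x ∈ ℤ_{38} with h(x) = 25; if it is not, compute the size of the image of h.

h(4): Repeated squaring mod 38: 4^1 ≡ 4, 4^2 ≡ 4² = 16, 4^4 ≡ 16² = 256 ≡ 28, 4^8 ≡ 28² = 784 ≡ 24. Since 15 = 8 + 4 + 2 + 1, 4^15 ≡ 24·28·16·4: 24·28 = 672 ≡ 26, then 26·16 = 416 ≡ 36, then 36·4 = 144 ≡ 30. So 4^15 ≡ 30 (mod 38).
h(6): Repeated squaring mod 38: 6^1 ≡ 6, 6^2 ≡ 6² = 36, 6^4 ≡ 36² = 1296 ≡ 4, 6^8 ≡ 4² = 16. Since 15 = 8 + 4 + 2 + 1, 6^15 ≡ 16·4·36·6: 16·4 = 64 ≡ 26, then 26·36 = 936 ≡ 24, then 24·6 = 144 ≡ 30. So 6^15 ≡ 30 (mod 38).
So h(4) = h(6) = 30 while 4 ≠ 6, hence h is not injective.
Since h is not injective, we determine |image(h)|. Computing x^15 mod 38 for each x (by repeated squaring, reducing mod 38 at every step), the values h(0), h(1), …, h(37) are: 0, 1, 12, 31, 30, 7, 30, 1, 18, 11, 8, 1, 18, 27, 12, 27, 26, 7, 18, 19, 20, 31, 12, 11, 26, 11, 20, 37, 30, 27, 20, 37, 8, 31, 8, 7, 26, 37.
The distinct values are {0, 1, 7, 8, 11, 12, 18, 19, 20, 26, 27, 30, 31, 37}; there are 14 of them.

14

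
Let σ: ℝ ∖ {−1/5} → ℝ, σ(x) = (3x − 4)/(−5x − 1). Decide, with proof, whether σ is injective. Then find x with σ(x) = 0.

4/3

Suppose σ(x_1) = σ(x_2). Cross-multiplying: (3x_1 − 4)(−5x_2 − 1) = (3x_2 − 4)(−5x_1 − 1).
Expanding both sides and cancelling the symmetric terms leaves −23·(x_1 − x_2) = 0. Since −23 ≠ 0, x_1 = x_2. Thus σ is injective.
Solving σ(x) = 0: cross-multiplying gives 3x − 4 = 0(−5x − 1), which rearranges to 3x = 4, so x = 4/3.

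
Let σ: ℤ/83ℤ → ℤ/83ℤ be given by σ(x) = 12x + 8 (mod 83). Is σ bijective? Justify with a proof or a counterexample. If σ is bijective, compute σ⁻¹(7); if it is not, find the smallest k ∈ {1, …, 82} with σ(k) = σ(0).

76

By definition, injectivity means: for all u, v in the domain, σ(u) = σ(v) implies u = v.
Suppose σ(u) = σ(v) in ℤ/83ℤ. Then 12u + 8 ≡ 12v + 8 (mod 83), therefore 12(u − v) ≡ 0 (mod 83).
Since gcd(12, 83) = 1, 12 is invertible modulo 83, so u − v ≡ 0 (mod 83), i.e. u = v.
We now compute 12⁻¹ mod 83 explicitly. Euclid's algorithm: 83 = 6·12 + 11, 12 = 1·11 + 1; back-substituting gives 1 = 7·12 − 1·83, so 12⁻¹ ≡ 7 (mod 83).
For any y ∈ ℤ/83ℤ, x = 7(y − 8) mod 83 satisfies σ(x) = 12·7(y − 8) + 8 ≡ y (since 12·7 ≡ 1 mod 83). So every y has a preimage.
Thus σ is bijective.
Since σ is bijective, we compute σ⁻¹(7): solve 12x + 8 ≡ 7 (mod 83), i.e. 12x ≡ 82 (mod 83).
Multiplying by 12⁻¹ = 7 gives x ≡ 7·82 = 574 = 6·83 + 76 ≡ 76 (mod 83).
Check: σ(76) = 12·76 + 8 = 920 = 11·83 + 7 ≡ 7 (mod 83).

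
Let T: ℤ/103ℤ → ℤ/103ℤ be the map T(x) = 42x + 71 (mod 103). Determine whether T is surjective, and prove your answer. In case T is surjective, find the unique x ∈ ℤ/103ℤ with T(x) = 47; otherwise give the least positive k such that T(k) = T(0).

Recall that T is surjective if every y in the codomain equals T(x) for some x in the domain.
Since gcd(42, 103) = 1, 42 is invertible modulo 103. Euclid's algorithm: 103 = 2·42 + 19, 42 = 2·19 + 4, 19 = 4·4 + 3, 4 = 1·3 + 1; back-substituting gives 1 = 27·42 − 11·103, so 42⁻¹ ≡ 27 (mod 103).
Then y ↦ 27(y − 71) is a two-sided inverse to T, so every y ∈ ℤ/103ℤ has a preimage.
Thus T is surjective.
Since T is surjective, we compute T⁻¹(47): solve 42x + 71 ≡ 47 (mod 103), i.e. 42x ≡ 79 (mod 103).
Multiplying by 42⁻¹ = 27 gives x ≡ 27·79 = 2133 = 20·103 + 73 ≡ 73 (mod 103).
Check: T(73) = 42·73 + 71 = 3137 = 30·103 + 47 ≡ 47 (mod 103).

73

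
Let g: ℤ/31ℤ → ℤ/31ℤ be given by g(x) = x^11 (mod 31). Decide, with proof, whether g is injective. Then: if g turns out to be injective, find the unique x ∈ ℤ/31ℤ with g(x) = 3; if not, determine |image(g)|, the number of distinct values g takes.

13

Since 31 is prime, the nonzero elements of ℤ/31ℤ form a cyclic group of order 30.
As gcd(11, 30) = 1, raising to the 11th power is a bijection on this group: if s^11 ≡ t^11 then (st^{−1})^11 = 1, and the only element of order dividing gcd(11, 30) = 1 is 1, so s = t.
With g(0) = 0 this makes g injective on all of ℤ/31ℤ, hence bijective (finite equal-size domain and codomain). In particular g is injective.
Since g is injective, we find the preimage of 3. The inverse of x ↦ x^11 on (ℤ/31ℤ)^× is x ↦ x^11, because 11·11 = 121 = 4·30 + 1 ≡ 1 (mod 30) and x^{30} = 1 for x ≠ 0 (Fermat). So g⁻¹(3) = 3^11 mod 31.
Repeated squaring mod 31: 3^1 ≡ 3, 3^2 ≡ 3² = 9, 3^4 ≡ 9² = 81 ≡ 19, 3^8 ≡ 19² = 361 ≡ 20. Since 11 = 8 + 2 + 1, 3^11 ≡ 20·9·3: 20·9 = 180 ≡ 25, then 25·3 = 75 ≡ 13. So 3^11 ≡ 13 (mod 31).
Hence g⁻¹(3) = 13.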